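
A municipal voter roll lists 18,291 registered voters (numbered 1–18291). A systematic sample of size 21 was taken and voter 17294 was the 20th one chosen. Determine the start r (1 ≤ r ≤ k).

745

k = 18291/21 = 871
r = 17294 − (20−1)×871 = 17294 − 16549 = 745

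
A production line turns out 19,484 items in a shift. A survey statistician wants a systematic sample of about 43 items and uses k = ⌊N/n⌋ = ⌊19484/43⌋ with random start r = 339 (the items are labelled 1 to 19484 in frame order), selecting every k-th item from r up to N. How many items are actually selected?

k = ⌊19484/43⌋ = 453
Achieved size = ⌊(19484 − 339)/453⌋ + 1 = ⌊19145/453⌋ + 1 = 42 + 1 = 43
(last selection: 339 + 42×453 = 19365 ≤ 19484; next would be 19818 > 19484)

43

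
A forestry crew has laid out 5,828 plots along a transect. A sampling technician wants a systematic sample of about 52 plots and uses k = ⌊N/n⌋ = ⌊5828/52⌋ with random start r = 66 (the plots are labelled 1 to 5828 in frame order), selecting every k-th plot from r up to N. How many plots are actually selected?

52

k = ⌊5828/52⌋ = 112
Achieved size = ⌊(5828 − 66)/112⌋ + 1 = ⌊5762/112⌋ + 1 = 51 + 1 = 52
(last selection: 66 + 51×112 = 5778 ≤ 5828; next would be 5890 > 5828)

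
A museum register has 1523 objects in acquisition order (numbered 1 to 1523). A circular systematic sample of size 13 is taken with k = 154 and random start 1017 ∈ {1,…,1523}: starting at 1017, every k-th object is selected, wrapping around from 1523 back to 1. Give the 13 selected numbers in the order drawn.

1017, 1171, 1325, 1479, 110, 264, 418, 572, 726, 880, 1034, 1188, 1342

Selection 1: 1017
Selection 2: 1017 + 154 = 1171
Selection 3: 1171 + 154 = 1325
Selection 4: 1325 + 154 = 1479
Selection 5: 1479 + 154 = 1633 → 1633 − 1523 = 110
Selection 6: 110 + 154 = 264
Selection 7: 264 + 154 = 418
Selection 8: 418 + 154 = 572
Selection 9: 572 + 154 = 726
Selection 10: 726 + 154 = 880
Selection 11: 880 + 154 = 1034
Selection 12: 1034 + 154 = 1188
Selection 13: 1188 + 154 = 1342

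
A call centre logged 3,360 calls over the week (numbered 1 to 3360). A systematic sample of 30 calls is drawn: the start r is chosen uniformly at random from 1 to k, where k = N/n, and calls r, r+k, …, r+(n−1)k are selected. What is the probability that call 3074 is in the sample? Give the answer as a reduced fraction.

k = 3360/30 = 112.
Call 3074 is selected iff r ≡ 3074 (mod 112); exactly one such r in {1,…,112}.
Inclusion probability = 1/112.

1/112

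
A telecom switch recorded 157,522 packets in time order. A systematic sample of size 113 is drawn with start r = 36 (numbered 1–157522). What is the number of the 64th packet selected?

87858

k = 157522/113 = 1394
64th selection = r + (64−1)·k = 36 + 63×1394 = 36 + 87822 = 87858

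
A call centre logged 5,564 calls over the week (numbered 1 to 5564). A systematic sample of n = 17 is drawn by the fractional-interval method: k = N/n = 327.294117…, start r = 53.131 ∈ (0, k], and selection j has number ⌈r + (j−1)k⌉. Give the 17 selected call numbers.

j=1: r + 0k = 53.131 → ⌈·⌉ = 54
j=2: r + 1k = 380.425117… → ⌈·⌉ = 381
j=3: r + 2k = 707.719235… → ⌈·⌉ = 708
j=4: r + 3k = 1035.013352… → ⌈·⌉ = 1036
j=5: r + 4k = 1362.307470… → ⌈·⌉ = 1363
j=6: r + 5k = 1689.601588… → ⌈·⌉ = 1690
j=7: r + 6k = 2016.895705… → ⌈·⌉ = 2017
j=8: r + 7k = 2344.189823… → ⌈·⌉ = 2345
j=9: r + 8k = 2671.483941… → ⌈·⌉ = 2672
j=10: r + 9k = 2998.778058… → ⌈·⌉ = 2999
j=11: r + 10k = 3326.072176… → ⌈·⌉ = 3327
j=12: r + 11k = 3653.366294… → ⌈·⌉ = 3654
j=13: r + 12k = 3980.660411… → ⌈·⌉ = 3981
j=14: r + 13k = 4307.954529… → ⌈·⌉ = 4308
j=15: r + 14k = 4635.248647… → ⌈·⌉ = 4636
j=16: r + 15k = 4962.542764… → ⌈·⌉ = 4963
j=17: r + 16k = 5289.836882… → ⌈·⌉ = 5290

54, 381, 708, 1036, 1363, 1690, 2017, 2345, 2672, 2999, 3327, 3654, 3981, 4308, 4636, 4963, 5290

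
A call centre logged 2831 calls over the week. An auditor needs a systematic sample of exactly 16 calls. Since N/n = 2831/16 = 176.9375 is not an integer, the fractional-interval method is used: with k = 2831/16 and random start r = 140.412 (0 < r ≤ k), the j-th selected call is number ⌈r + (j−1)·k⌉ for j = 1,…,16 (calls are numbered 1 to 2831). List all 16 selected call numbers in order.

j=1: r + 0k = 140.412 → ⌈·⌉ = 141
j=2: r + 1k = 317.3495 → ⌈·⌉ = 318
j=3: r + 2k = 494.287 → ⌈·⌉ = 495
j=4: r + 3k = 671.2245 → ⌈·⌉ = 672
j=5: r + 4k = 848.162 → ⌈·⌉ = 849
j=6: r + 5k = 1025.0995 → ⌈·⌉ = 1026
j=7: r + 6k = 1202.037 → ⌈·⌉ = 1203
j=8: r + 7k = 1378.9745 → ⌈·⌉ = 1379
j=9: r + 8k = 1555.912 → ⌈·⌉ = 1556
j=10: r + 9k = 1732.8495 → ⌈·⌉ = 1733
j=11: r + 10k = 1909.787 → ⌈·⌉ = 1910
j=12: r + 11k = 2086.7245 → ⌈·⌉ = 2087
j=13: r + 12k = 2263.662 → ⌈·⌉ = 2264
j=14: r + 13k = 2440.5995 → ⌈·⌉ = 2441
j=15: r + 14k = 2617.537 → ⌈·⌉ = 2618
j=16: r + 15k = 2794.4745 → ⌈·⌉ = 2795

141, 318, 495, 672, 849, 1026, 1203, 1379, 1556, 1733, 1910, 2087, 2264, 2441, 2618, 2795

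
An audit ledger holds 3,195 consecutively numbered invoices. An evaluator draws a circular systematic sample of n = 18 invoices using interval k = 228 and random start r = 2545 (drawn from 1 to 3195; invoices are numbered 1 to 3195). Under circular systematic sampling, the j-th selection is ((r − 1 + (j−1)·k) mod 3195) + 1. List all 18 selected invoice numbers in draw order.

Selection 1: 2545
Selection 2: 2545 + 228 = 2773
Selection 3: 2773 + 228 = 3001
Selection 4: 3001 + 228 = 3229 → 3229 − 3195 = 34
Selection 5: 34 + 228 = 262
Selection 6: 262 + 228 = 490
Selection 7: 490 + 228 = 718
Selection 8: 718 + 228 = 946
Selection 9: 946 + 228 = 1174
Selection 10: 1174 + 228 = 1402
Selection 11: 1402 + 228 = 1630
Selection 12: 1630 + 228 = 1858
Selection 13: 1858 + 228 = 2086
Selection 14: 2086 + 228 = 2314
Selection 15: 2314 + 228 = 2542
Selection 16: 2542 + 228 = 2770
Selection 17: 2770 + 228 = 2998
Selection 18: 2998 + 228 = 3226 → 3226 − 3195 = 31

2545, 2773, 3001, 34, 262, 490, 718, 946, 1174, 1402, 1630, 1858, 2086, 2314, 2542, 2770, 2998, 31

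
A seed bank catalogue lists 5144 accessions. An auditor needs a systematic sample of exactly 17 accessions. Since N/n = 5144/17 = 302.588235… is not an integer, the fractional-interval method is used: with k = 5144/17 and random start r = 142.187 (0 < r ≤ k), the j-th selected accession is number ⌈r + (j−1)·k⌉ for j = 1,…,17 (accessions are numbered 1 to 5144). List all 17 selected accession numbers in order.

j=1: r + 0k = 142.187 → ⌈·⌉ = 143
j=2: r + 1k = 444.775235… → ⌈·⌉ = 445
j=3: r + 2k = 747.363470… → ⌈·⌉ = 748
j=4: r + 3k = 1049.951705… → ⌈·⌉ = 1050
j=5: r + 4k = 1352.539941… → ⌈·⌉ = 1353
j=6: r + 5k = 1655.128176… → ⌈·⌉ = 1656
j=7: r + 6k = 1957.716411… → ⌈·⌉ = 1958
j=8: r + 7k = 2260.304647… → ⌈·⌉ = 2261
j=9: r + 8k = 2562.892882… → ⌈·⌉ = 2563
j=10: r + 9k = 2865.481117… → ⌈·⌉ = 2866
j=11: r + 10k = 3168.069352… → ⌈·⌉ = 3169
j=12: r + 11k = 3470.657588… → ⌈·⌉ = 3471
j=13: r + 12k = 3773.245823… → ⌈·⌉ = 3774
j=14: r + 13k = 4075.834058… → ⌈·⌉ = 4076
j=15: r + 14k = 4378.422294… → ⌈·⌉ = 4379
j=16: r + 15k = 4681.010529… → ⌈·⌉ = 4682
j=17: r + 16k = 4983.598764… → ⌈·⌉ = 4984

143, 445, 748, 1050, 1353, 1656, 1958, 2261, 2563, 2866, 3169, 3471, 3774, 4076, 4379, 4682, 4984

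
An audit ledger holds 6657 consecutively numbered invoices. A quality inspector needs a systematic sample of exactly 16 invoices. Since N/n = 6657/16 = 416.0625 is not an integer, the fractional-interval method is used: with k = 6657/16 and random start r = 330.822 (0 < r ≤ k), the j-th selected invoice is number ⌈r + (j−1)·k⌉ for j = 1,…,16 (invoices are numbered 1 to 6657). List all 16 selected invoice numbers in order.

331, 747, 1163, 1580, 1996, 2412, 2828, 3244, 3660, 4076, 4492, 4908, 5324, 5740, 6156, 6572

j=1: r + 0k = 330.822 → ⌈·⌉ = 331
j=2: r + 1k = 746.8845 → ⌈·⌉ = 747
j=3: r + 2k = 1162.947 → ⌈·⌉ = 1163
j=4: r + 3k = 1579.0095 → ⌈·⌉ = 1580
j=5: r + 4k = 1995.072 → ⌈·⌉ = 1996
j=6: r + 5k = 2411.1345 → ⌈·⌉ = 2412
j=7: r + 6k = 2827.197 → ⌈·⌉ = 2828
j=8: r + 7k = 3243.2595 → ⌈·⌉ = 3244
j=9: r + 8k = 3659.322 → ⌈·⌉ = 3660
j=10: r + 9k = 4075.3845 → ⌈·⌉ = 4076
j=11: r + 10k = 4491.447 → ⌈·⌉ = 4492
j=12: r + 11k = 4907.5095 → ⌈·⌉ = 4908
j=13: r + 12k = 5323.572 → ⌈·⌉ = 5324
j=14: r + 13k = 5739.6345 → ⌈·⌉ = 5740
j=15: r + 14k = 6155.697 → ⌈·⌉ = 6156
j=16: r + 15k = 6571.7595 → ⌈·⌉ = 6572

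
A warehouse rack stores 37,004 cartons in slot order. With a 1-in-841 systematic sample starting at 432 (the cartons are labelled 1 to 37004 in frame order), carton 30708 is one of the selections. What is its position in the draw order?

37

k = 841
position = (30708 − 432)/841 + 1 = 30276/841 + 1 = 36 + 1 = 37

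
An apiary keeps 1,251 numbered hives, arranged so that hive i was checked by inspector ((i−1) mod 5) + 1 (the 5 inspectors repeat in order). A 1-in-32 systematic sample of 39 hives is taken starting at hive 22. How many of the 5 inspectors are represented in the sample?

5

Consecutive selections differ by k = 32, so their inspector numbers differ by 32 mod 5 = 2.
gcd(32, 5) = 1, so the sample visits 5/1 = 5 distinct residues mod 5.
Start 22 is inspector 2; the inspectors hit are 1, 2, 3, 4, 5.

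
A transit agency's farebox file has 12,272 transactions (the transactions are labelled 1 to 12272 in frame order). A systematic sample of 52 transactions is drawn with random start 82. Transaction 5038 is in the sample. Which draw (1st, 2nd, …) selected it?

k = 12272/52 = 236
position = (5038 − 82)/236 + 1 = 4956/236 + 1 = 21 + 1 = 22

22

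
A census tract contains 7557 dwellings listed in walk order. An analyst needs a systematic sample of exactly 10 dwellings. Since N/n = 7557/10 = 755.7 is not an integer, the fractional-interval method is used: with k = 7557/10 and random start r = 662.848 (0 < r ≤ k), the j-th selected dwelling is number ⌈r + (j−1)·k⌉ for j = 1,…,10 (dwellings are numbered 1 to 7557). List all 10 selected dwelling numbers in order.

j=1: r + 0k = 662.848 → ⌈·⌉ = 663
j=2: r + 1k = 1418.548 → ⌈·⌉ = 1419
j=3: r + 2k = 2174.248 → ⌈·⌉ = 2175
j=4: r + 3k = 2929.948 → ⌈·⌉ = 2930
j=5: r + 4k = 3685.648 → ⌈·⌉ = 3686
j=6: r + 5k = 4441.348 → ⌈·⌉ = 4442
j=7: r + 6k = 5197.048 → ⌈·⌉ = 5198
j=8: r + 7k = 5952.748 → ⌈·⌉ = 5953
j=9: r + 8k = 6708.448 → ⌈·⌉ = 6709
j=10: r + 9k = 7464.148 → ⌈·⌉ = 7465

663, 1419, 2175, 2930, 3686, 4442, 5198, 5953, 6709, 7465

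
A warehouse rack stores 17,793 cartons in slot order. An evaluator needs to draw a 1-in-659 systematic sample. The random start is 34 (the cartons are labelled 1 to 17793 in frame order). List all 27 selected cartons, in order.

carton 1: 34
carton 2: 34 + 659 = 693
carton 3: 693 + 659 = 1352
carton 4: 1352 + 659 = 2011
carton 5: 2011 + 659 = 2670
carton 6: 2670 + 659 = 3329
carton 7: 3329 + 659 = 3988
carton 8: 3988 + 659 = 4647
carton 9: 4647 + 659 = 5306
carton 10: 5306 + 659 = 5965
carton 11: 5965 + 659 = 6624
carton 12: 6624 + 659 = 7283
carton 13: 7283 + 659 = 7942
carton 14: 7942 + 659 = 8601
carton 15: 8601 + 659 = 9260
carton 16: 9260 + 659 = 9919
carton 17: 9919 + 659 = 10578
carton 18: 10578 + 659 = 11237
carton 19: 11237 + 659 = 11896
carton 20: 11896 + 659 = 12555
carton 21: 12555 + 659 = 13214
carton 22: 13214 + 659 = 13873
carton 23: 13873 + 659 = 14532
carton 24: 14532 + 659 = 15191
carton 25: 15191 + 659 = 15850
carton 26: 15850 + 659 = 16509
carton 27: 16509 + 659 = 17168

34, 693, 1352, 2011, 2670, 3329, 3988, 4647, 5306, 5965, 6624, 7283, 7942, 8601, 9260, 9919, 10578, 11237, 11896, 12555, 13214, 13873, 14532, 15191, 15850, 16509, 17168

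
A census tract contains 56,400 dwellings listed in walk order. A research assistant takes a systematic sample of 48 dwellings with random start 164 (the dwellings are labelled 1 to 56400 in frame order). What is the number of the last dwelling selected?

55389

k = 56400/48 = 1175
48th selection = r + (48−1)·k = 164 + 47×1175 = 164 + 55225 = 55389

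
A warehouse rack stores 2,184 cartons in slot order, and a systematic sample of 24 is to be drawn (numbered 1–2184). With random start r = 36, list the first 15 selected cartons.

k = N/n = 2184/24 = 91
carton 1: 36
carton 2: 36 + 91 = 127
carton 3: 127 + 91 = 218
carton 4: 218 + 91 = 309
carton 5: 309 + 91 = 400
carton 6: 400 + 91 = 491
carton 7: 491 + 91 = 582
carton 8: 582 + 91 = 673
carton 9: 673 + 91 = 764
carton 10: 764 + 91 = 855
carton 11: 855 + 91 = 946
carton 12: 946 + 91 = 1037
carton 13: 1037 + 91 = 1128
carton 14: 1128 + 91 = 1219
carton 15: 1219 + 91 = 1310

36, 127, 218, 309, 400, 491, 582, 673, 764, 855, 946, 1037, 1128, 1219, 1310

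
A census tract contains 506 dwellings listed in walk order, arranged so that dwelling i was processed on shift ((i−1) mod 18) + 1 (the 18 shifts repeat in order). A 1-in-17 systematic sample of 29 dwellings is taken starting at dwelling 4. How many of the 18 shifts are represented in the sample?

18

Consecutive selections differ by k = 17, so their shift numbers differ by 17 mod 18 = 17.
gcd(17, 18) = 1, so the sample visits 18/1 = 18 distinct residues mod 18.
Start 4 is shift 4; the shifts hit are 1, 2, 3, 4, 5, 6, 7, 8, 9, 10, 11, 12, 13, 14, 15, 16, 17, 18.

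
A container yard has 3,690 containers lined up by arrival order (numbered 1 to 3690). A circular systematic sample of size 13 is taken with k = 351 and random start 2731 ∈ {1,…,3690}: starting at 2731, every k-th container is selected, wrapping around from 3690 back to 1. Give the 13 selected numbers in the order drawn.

2731, 3082, 3433, 94, 445, 796, 1147, 1498, 1849, 2200, 2551, 2902, 3253

Selection 1: 2731
Selection 2: 2731 + 351 = 3082
Selection 3: 3082 + 351 = 3433
Selection 4: 3433 + 351 = 3784 → 3784 − 3690 = 94
Selection 5: 94 + 351 = 445
Selection 6: 445 + 351 = 796
Selection 7: 796 + 351 = 1147
Selection 8: 1147 + 351 = 1498
Selection 9: 1498 + 351 = 1849
Selection 10: 1849 + 351 = 2200
Selection 11: 2200 + 351 = 2551
Selection 12: 2551 + 351 = 2902
Selection 13: 2902 + 351 = 3253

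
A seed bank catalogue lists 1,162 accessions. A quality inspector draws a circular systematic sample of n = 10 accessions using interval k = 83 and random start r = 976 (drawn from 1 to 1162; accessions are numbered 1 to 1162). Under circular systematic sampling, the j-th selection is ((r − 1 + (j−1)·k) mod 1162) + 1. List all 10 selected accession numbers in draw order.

Selection 1: 976
Selection 2: 976 + 83 = 1059
Selection 3: 1059 + 83 = 1142
Selection 4: 1142 + 83 = 1225 → 1225 − 1162 = 63
Selection 5: 63 + 83 = 146
Selection 6: 146 + 83 = 229
Selection 7: 229 + 83 = 312
Selection 8: 312 + 83 = 395
Selection 9: 395 + 83 = 478
Selection 10: 478 + 83 = 561

976, 1059, 1142, 63, 146, 229, 312, 395, 478, 561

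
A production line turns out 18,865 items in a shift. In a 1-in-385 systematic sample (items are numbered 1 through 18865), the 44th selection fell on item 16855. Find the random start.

300

k = 385
r = 16855 − (44−1)×385 = 16855 − 16555 = 300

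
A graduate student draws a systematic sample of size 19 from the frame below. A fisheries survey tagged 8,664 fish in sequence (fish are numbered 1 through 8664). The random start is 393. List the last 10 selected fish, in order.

k = N/n = 8664/19 = 456
10th selection = 393 + 9×456 = 4497
11th: 4497 + 456 = 4953
12th: 4953 + 456 = 5409
13th: 5409 + 456 = 5865
14th: 5865 + 456 = 6321
15th: 6321 + 456 = 6777
16th: 6777 + 456 = 7233
17th: 7233 + 456 = 7689
18th: 7689 + 456 = 8145
19th: 8145 + 456 = 8601

4497, 4953, 5409, 5865, 6321, 6777, 7233, 7689, 8145, 8601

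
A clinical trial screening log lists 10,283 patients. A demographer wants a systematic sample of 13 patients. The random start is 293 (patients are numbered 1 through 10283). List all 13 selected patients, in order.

293, 1084, 1875, 2666, 3457, 4248, 5039, 5830, 6621, 7412, 8203, 8994, 9785

k = N/n = 10283/13 = 791
patient 1: 293
patient 2: 293 + 791 = 1084
patient 3: 1084 + 791 = 1875
patient 4: 1875 + 791 = 2666
patient 5: 2666 + 791 = 3457
patient 6: 3457 + 791 = 4248
patient 7: 4248 + 791 = 5039
patient 8: 5039 + 791 = 5830
patient 9: 5830 + 791 = 6621
patient 10: 6621 + 791 = 7412
patient 11: 7412 + 791 = 8203
patient 12: 8203 + 791 = 8994
patient 13: 8994 + 791 = 9785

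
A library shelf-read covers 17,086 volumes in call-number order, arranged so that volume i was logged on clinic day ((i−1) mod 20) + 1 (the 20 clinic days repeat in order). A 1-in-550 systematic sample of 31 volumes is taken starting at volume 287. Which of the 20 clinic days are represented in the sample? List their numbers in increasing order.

7, 17

Consecutive selections differ by k = 550, so their clinic day numbers differ by 550 mod 20 = 10.
gcd(550, 20) = 10, so the sample visits 20/10 = 2 distinct residues mod 20.
Start 287 is clinic day 7; the clinic days hit are 7, 17.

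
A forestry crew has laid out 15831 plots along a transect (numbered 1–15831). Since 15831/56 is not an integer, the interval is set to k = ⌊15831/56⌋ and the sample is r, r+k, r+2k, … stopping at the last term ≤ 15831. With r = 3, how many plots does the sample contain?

k = ⌊15831/56⌋ = 282
Achieved size = ⌊(15831 − 3)/282⌋ + 1 = ⌊15828/282⌋ + 1 = 56 + 1 = 57
(last selection: 3 + 56×282 = 15795 ≤ 15831; next would be 16077 > 15831)

57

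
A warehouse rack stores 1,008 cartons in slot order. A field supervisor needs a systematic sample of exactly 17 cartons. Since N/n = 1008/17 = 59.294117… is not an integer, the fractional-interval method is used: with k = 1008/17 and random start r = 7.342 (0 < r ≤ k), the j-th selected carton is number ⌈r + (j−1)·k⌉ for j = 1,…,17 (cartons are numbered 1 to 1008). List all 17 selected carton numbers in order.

8, 67, 126, 186, 245, 304, 364, 423, 482, 541, 601, 660, 719, 779, 838, 897, 957

j=1: r + 0k = 7.342 → ⌈·⌉ = 8
j=2: r + 1k = 66.636117… → ⌈·⌉ = 67
j=3: r + 2k = 125.930235… → ⌈·⌉ = 126
j=4: r + 3k = 185.224352… → ⌈·⌉ = 186
j=5: r + 4k = 244.518470… → ⌈·⌉ = 245
j=6: r + 5k = 303.812588… → ⌈·⌉ = 304
j=7: r + 6k = 363.106705… → ⌈·⌉ = 364
j=8: r + 7k = 422.400823… → ⌈·⌉ = 423
j=9: r + 8k = 481.694941… → ⌈·⌉ = 482
j=10: r + 9k = 540.989058… → ⌈·⌉ = 541
j=11: r + 10k = 600.283176… → ⌈·⌉ = 601
j=12: r + 11k = 659.577294… → ⌈·⌉ = 660
j=13: r + 12k = 718.871411… → ⌈·⌉ = 719
j=14: r + 13k = 778.165529… → ⌈·⌉ = 779
j=15: r + 14k = 837.459647… → ⌈·⌉ = 838
j=16: r + 15k = 896.753764… → ⌈·⌉ = 897
j=17: r + 16k = 956.047882… → ⌈·⌉ = 957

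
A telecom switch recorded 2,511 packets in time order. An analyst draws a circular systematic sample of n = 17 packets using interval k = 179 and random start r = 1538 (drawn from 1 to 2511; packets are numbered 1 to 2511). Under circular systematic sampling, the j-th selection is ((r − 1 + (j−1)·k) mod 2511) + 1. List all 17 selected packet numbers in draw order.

1538, 1717, 1896, 2075, 2254, 2433, 101, 280, 459, 638, 817, 996, 1175, 1354, 1533, 1712, 1891

Selection 1: 1538
Selection 2: 1538 + 179 = 1717
Selection 3: 1717 + 179 = 1896
Selection 4: 1896 + 179 = 2075
Selection 5: 2075 + 179 = 2254
Selection 6: 2254 + 179 = 2433
Selection 7: 2433 + 179 = 2612 → 2612 − 2511 = 101
Selection 8: 101 + 179 = 280
Selection 9: 280 + 179 = 459
Selection 10: 459 + 179 = 638
Selection 11: 638 + 179 = 817
Selection 12: 817 + 179 = 996
Selection 13: 996 + 179 = 1175
Selection 14: 1175 + 179 = 1354
Selection 15: 1354 + 179 = 1533
Selection 16: 1533 + 179 = 1712
Selection 17: 1712 + 179 = 1891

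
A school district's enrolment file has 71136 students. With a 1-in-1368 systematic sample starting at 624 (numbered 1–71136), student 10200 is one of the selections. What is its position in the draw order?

k = 1368
position = (10200 − 624)/1368 + 1 = 9576/1368 + 1 = 7 + 1 = 8

8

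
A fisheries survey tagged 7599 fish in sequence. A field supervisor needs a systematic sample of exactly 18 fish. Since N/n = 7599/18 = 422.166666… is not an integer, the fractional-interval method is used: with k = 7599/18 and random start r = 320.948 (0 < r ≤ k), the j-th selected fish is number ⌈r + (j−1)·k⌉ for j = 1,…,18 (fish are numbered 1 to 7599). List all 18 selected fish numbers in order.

321, 744, 1166, 1588, 2010, 2432, 2854, 3277, 3699, 4121, 4543, 4965, 5387, 5810, 6232, 6654, 7076, 7498

j=1: r + 0k = 320.948 → ⌈·⌉ = 321
j=2: r + 1k = 743.114666… → ⌈·⌉ = 744
j=3: r + 2k = 1165.281333… → ⌈·⌉ = 1166
j=4: r + 3k = 1587.448 → ⌈·⌉ = 1588
j=5: r + 4k = 2009.614666… → ⌈·⌉ = 2010
j=6: r + 5k = 2431.781333… → ⌈·⌉ = 2432
j=7: r + 6k = 2853.948 → ⌈·⌉ = 2854
j=8: r + 7k = 3276.114666… → ⌈·⌉ = 3277
j=9: r + 8k = 3698.281333… → ⌈·⌉ = 3699
j=10: r + 9k = 4120.448 → ⌈·⌉ = 4121
j=11: r + 10k = 4542.614666… → ⌈·⌉ = 4543
j=12: r + 11k = 4964.781333… → ⌈·⌉ = 4965
j=13: r + 12k = 5386.948 → ⌈·⌉ = 5387
j=14: r + 13k = 5809.114666… → ⌈·⌉ = 5810
j=15: r + 14k = 6231.281333… → ⌈·⌉ = 6232
j=16: r + 15k = 6653.448 → ⌈·⌉ = 6654
j=17: r + 16k = 7075.614666… → ⌈·⌉ = 7076
j=18: r + 17k = 7497.781333… → ⌈·⌉ = 7498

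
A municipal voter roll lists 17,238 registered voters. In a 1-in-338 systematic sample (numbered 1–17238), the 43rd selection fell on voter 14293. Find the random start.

97

k = 338
r = 14293 − (43−1)×338 = 14293 − 14196 = 97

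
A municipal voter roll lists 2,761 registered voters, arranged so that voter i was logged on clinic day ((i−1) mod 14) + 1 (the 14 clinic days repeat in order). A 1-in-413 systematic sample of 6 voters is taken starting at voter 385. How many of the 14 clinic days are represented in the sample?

2

Consecutive selections differ by k = 413, so their clinic day numbers differ by 413 mod 14 = 7.
gcd(413, 14) = 7, so the sample visits 14/7 = 2 distinct residues mod 14.
Start 385 is clinic day 7; the clinic days hit are 7, 14.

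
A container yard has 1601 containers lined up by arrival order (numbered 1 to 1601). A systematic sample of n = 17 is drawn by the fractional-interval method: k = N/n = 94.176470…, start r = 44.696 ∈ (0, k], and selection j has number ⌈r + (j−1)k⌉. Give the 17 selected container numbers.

45, 139, 234, 328, 422, 516, 610, 704, 799, 893, 987, 1081, 1175, 1269, 1364, 1458, 1552

j=1: r + 0k = 44.696 → ⌈·⌉ = 45
j=2: r + 1k = 138.872470… → ⌈·⌉ = 139
j=3: r + 2k = 233.048941… → ⌈·⌉ = 234
j=4: r + 3k = 327.225411… → ⌈·⌉ = 328
j=5: r + 4k = 421.401882… → ⌈·⌉ = 422
j=6: r + 5k = 515.578352… → ⌈·⌉ = 516
j=7: r + 6k = 609.754823… → ⌈·⌉ = 610
j=8: r + 7k = 703.931294… → ⌈·⌉ = 704
j=9: r + 8k = 798.107764… → ⌈·⌉ = 799
j=10: r + 9k = 892.284235… → ⌈·⌉ = 893
j=11: r + 10k = 986.460705… → ⌈·⌉ = 987
j=12: r + 11k = 1080.637176… → ⌈·⌉ = 1081
j=13: r + 12k = 1174.813647… → ⌈·⌉ = 1175
j=14: r + 13k = 1268.990117… → ⌈·⌉ = 1269
j=15: r + 14k = 1363.166588… → ⌈·⌉ = 1364
j=16: r + 15k = 1457.343058… → ⌈·⌉ = 1458
j=17: r + 16k = 1551.519529… → ⌈·⌉ = 1552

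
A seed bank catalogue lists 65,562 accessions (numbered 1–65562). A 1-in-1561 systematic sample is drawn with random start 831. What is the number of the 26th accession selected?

k = 1561
26th selection = r + (26−1)·k = 831 + 25×1561 = 831 + 39025 = 39856

39856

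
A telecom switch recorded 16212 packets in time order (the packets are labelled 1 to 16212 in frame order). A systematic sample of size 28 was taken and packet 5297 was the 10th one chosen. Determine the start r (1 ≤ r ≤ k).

86

k = 16212/28 = 579
r = 5297 − (10−1)×579 = 5297 − 5211 = 86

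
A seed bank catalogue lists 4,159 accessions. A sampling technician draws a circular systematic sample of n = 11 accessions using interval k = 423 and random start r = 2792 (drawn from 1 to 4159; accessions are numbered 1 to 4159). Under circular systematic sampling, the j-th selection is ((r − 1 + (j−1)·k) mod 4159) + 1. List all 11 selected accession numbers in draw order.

Selection 1: 2792
Selection 2: 2792 + 423 = 3215
Selection 3: 3215 + 423 = 3638
Selection 4: 3638 + 423 = 4061
Selection 5: 4061 + 423 = 4484 → 4484 − 4159 = 325
Selection 6: 325 + 423 = 748
Selection 7: 748 + 423 = 1171
Selection 8: 1171 + 423 = 1594
Selection 9: 1594 + 423 = 2017
Selection 10: 2017 + 423 = 2440
Selection 11: 2440 + 423 = 2863

2792, 3215, 3638, 4061, 325, 748, 1171, 1594, 2017, 2440, 2863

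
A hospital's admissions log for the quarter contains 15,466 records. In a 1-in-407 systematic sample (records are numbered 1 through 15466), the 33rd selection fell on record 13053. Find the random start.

29

k = 407
r = 13053 − (33−1)×407 = 13053 − 13024 = 29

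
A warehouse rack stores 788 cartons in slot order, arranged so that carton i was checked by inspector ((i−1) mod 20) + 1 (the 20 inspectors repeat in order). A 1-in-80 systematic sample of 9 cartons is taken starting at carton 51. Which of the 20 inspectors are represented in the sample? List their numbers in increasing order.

Consecutive selections differ by k = 80, so their inspector numbers differ by 80 mod 20 = 0.
gcd(80, 20) = 20, so the sample visits 20/20 = 1 distinct residues mod 20.
Start 51 is inspector 11; the inspectors hit are 11.

11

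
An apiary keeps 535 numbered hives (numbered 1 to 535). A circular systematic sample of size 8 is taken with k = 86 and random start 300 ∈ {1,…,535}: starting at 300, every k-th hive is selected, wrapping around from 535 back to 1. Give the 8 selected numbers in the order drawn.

300, 386, 472, 23, 109, 195, 281, 367

Selection 1: 300
Selection 2: 300 + 86 = 386
Selection 3: 386 + 86 = 472
Selection 4: 472 + 86 = 558 → 558 − 535 = 23
Selection 5: 23 + 86 = 109
Selection 6: 109 + 86 = 195
Selection 7: 195 + 86 = 281
Selection 8: 281 + 86 = 367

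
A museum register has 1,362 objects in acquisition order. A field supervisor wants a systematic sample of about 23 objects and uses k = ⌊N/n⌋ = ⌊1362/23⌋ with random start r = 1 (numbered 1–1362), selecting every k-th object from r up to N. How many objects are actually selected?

k = ⌊1362/23⌋ = 59
Achieved size = ⌊(1362 − 1)/59⌋ + 1 = ⌊1361/59⌋ + 1 = 23 + 1 = 24
(last selection: 1 + 23×59 = 1358 ≤ 1362; next would be 1417 > 1362)

24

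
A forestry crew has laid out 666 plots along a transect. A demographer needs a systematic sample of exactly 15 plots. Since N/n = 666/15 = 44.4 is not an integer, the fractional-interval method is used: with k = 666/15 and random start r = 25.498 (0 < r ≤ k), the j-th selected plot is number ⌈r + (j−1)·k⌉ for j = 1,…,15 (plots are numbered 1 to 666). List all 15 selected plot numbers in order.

26, 70, 115, 159, 204, 248, 292, 337, 381, 426, 470, 514, 559, 603, 648

j=1: r + 0k = 25.498 → ⌈·⌉ = 26
j=2: r + 1k = 69.898 → ⌈·⌉ = 70
j=3: r + 2k = 114.298 → ⌈·⌉ = 115
j=4: r + 3k = 158.698 → ⌈·⌉ = 159
j=5: r + 4k = 203.098 → ⌈·⌉ = 204
j=6: r + 5k = 247.498 → ⌈·⌉ = 248
j=7: r + 6k = 291.898 → ⌈·⌉ = 292
j=8: r + 7k = 336.298 → ⌈·⌉ = 337
j=9: r + 8k = 380.698 → ⌈·⌉ = 381
j=10: r + 9k = 425.098 → ⌈·⌉ = 426
j=11: r + 10k = 469.498 → ⌈·⌉ = 470
j=12: r + 11k = 513.898 → ⌈·⌉ = 514
j=13: r + 12k = 558.298 → ⌈·⌉ = 559
j=14: r + 13k = 602.698 → ⌈·⌉ = 603
j=15: r + 14k = 647.098 → ⌈·⌉ = 648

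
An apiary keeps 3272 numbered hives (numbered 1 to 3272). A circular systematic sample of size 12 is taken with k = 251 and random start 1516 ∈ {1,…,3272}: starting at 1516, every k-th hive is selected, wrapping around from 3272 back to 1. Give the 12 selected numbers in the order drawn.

Selection 1: 1516
Selection 2: 1516 + 251 = 1767
Selection 3: 1767 + 251 = 2018
Selection 4: 2018 + 251 = 2269
Selection 5: 2269 + 251 = 2520
Selection 6: 2520 + 251 = 2771
Selection 7: 2771 + 251 = 3022
Selection 8: 3022 + 251 = 3273 → 3273 − 3272 = 1
Selection 9: 1 + 251 = 252
Selection 10: 252 + 251 = 503
Selection 11: 503 + 251 = 754
Selection 12: 754 + 251 = 1005

1516, 1767, 2018, 2269, 2520, 2771, 3022, 1, 252, 503, 754, 1005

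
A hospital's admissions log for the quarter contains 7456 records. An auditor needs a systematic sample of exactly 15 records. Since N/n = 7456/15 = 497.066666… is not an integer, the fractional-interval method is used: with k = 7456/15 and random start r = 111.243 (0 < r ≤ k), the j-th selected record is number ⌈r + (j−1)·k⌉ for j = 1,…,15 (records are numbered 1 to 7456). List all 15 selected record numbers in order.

j=1: r + 0k = 111.243 → ⌈·⌉ = 112
j=2: r + 1k = 608.309666… → ⌈·⌉ = 609
j=3: r + 2k = 1105.376333… → ⌈·⌉ = 1106
j=4: r + 3k = 1602.443 → ⌈·⌉ = 1603
j=5: r + 4k = 2099.509666… → ⌈·⌉ = 2100
j=6: r + 5k = 2596.576333… → ⌈·⌉ = 2597
j=7: r + 6k = 3093.643 → ⌈·⌉ = 3094
j=8: r + 7k = 3590.709666… → ⌈·⌉ = 3591
j=9: r + 8k = 4087.776333… → ⌈·⌉ = 4088
j=10: r + 9k = 4584.843 → ⌈·⌉ = 4585
j=11: r + 10k = 5081.909666… → ⌈·⌉ = 5082
j=12: r + 11k = 5578.976333… → ⌈·⌉ = 5579
j=13: r + 12k = 6076.043 → ⌈·⌉ = 6077
j=14: r + 13k = 6573.109666… → ⌈·⌉ = 6574
j=15: r + 14k = 7070.176333… → ⌈·⌉ = 7071

112, 609, 1106, 1603, 2100, 2597, 3094, 3591, 4088, 4585, 5082, 5579, 6077, 6574, 7071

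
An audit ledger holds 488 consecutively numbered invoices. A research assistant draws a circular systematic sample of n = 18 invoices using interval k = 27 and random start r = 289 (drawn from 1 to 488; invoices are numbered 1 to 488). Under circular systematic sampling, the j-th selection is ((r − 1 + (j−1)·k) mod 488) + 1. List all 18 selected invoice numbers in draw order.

289, 316, 343, 370, 397, 424, 451, 478, 17, 44, 71, 98, 125, 152, 179, 206, 233, 260

Selection 1: 289
Selection 2: 289 + 27 = 316
Selection 3: 316 + 27 = 343
Selection 4: 343 + 27 = 370
Selection 5: 370 + 27 = 397
Selection 6: 397 + 27 = 424
Selection 7: 424 + 27 = 451
Selection 8: 451 + 27 = 478
Selection 9: 478 + 27 = 505 → 505 − 488 = 17
Selection 10: 17 + 27 = 44
Selection 11: 44 + 27 = 71
Selection 12: 71 + 27 = 98
Selection 13: 98 + 27 = 125
Selection 14: 125 + 27 = 152
Selection 15: 152 + 27 = 179
Selection 16: 179 + 27 = 206
Selection 17: 206 + 27 = 233
Selection 18: 233 + 27 = 260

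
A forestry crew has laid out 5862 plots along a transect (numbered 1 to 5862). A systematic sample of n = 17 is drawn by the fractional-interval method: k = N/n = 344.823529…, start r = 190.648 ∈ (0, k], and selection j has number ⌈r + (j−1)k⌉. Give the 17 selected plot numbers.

j=1: r + 0k = 190.648 → ⌈·⌉ = 191
j=2: r + 1k = 535.471529… → ⌈·⌉ = 536
j=3: r + 2k = 880.295058… → ⌈·⌉ = 881
j=4: r + 3k = 1225.118588… → ⌈·⌉ = 1226
j=5: r + 4k = 1569.942117… → ⌈·⌉ = 1570
j=6: r + 5k = 1914.765647… → ⌈·⌉ = 1915
j=7: r + 6k = 2259.589176… → ⌈·⌉ = 2260
j=8: r + 7k = 2604.412705… → ⌈·⌉ = 2605
j=9: r + 8k = 2949.236235… → ⌈·⌉ = 2950
j=10: r + 9k = 3294.059764… → ⌈·⌉ = 3295
j=11: r + 10k = 3638.883294… → ⌈·⌉ = 3639
j=12: r + 11k = 3983.706823… → ⌈·⌉ = 3984
j=13: r + 12k = 4328.530352… → ⌈·⌉ = 4329
j=14: r + 13k = 4673.353882… → ⌈·⌉ = 4674
j=15: r + 14k = 5018.177411… → ⌈·⌉ = 5019
j=16: r + 15k = 5363.000941… → ⌈·⌉ = 5364
j=17: r + 16k = 5707.824470… → ⌈·⌉ = 5708

191, 536, 881, 1226, 1570, 1915, 2260, 2605, 2950, 3295, 3639, 3984, 4329, 4674, 5019, 5364, 5708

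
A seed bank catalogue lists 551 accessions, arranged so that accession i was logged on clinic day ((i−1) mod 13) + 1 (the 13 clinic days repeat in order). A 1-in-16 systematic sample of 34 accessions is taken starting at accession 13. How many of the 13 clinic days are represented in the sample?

Consecutive selections differ by k = 16, so their clinic day numbers differ by 16 mod 13 = 3.
gcd(16, 13) = 1, so the sample visits 13/1 = 13 distinct residues mod 13.
Start 13 is clinic day 13; the clinic days hit are 1, 2, 3, 4, 5, 6, 7, 8, 9, 10, 11, 12, 13.

13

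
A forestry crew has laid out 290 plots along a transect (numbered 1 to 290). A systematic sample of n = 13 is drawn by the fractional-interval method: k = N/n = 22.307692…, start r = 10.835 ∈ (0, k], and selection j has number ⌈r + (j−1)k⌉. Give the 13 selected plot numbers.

j=1: r + 0k = 10.835 → ⌈·⌉ = 11
j=2: r + 1k = 33.142692… → ⌈·⌉ = 34
j=3: r + 2k = 55.450384… → ⌈·⌉ = 56
j=4: r + 3k = 77.758076… → ⌈·⌉ = 78
j=5: r + 4k = 100.065769… → ⌈·⌉ = 101
j=6: r + 5k = 122.373461… → ⌈·⌉ = 123
j=7: r + 6k = 144.681153… → ⌈·⌉ = 145
j=8: r + 7k = 166.988846… → ⌈·⌉ = 167
j=9: r + 8k = 189.296538… → ⌈·⌉ = 190
j=10: r + 9k = 211.604230… → ⌈·⌉ = 212
j=11: r + 10k = 233.911923… → ⌈·⌉ = 234
j=12: r + 11k = 256.219615… → ⌈·⌉ = 257
j=13: r + 12k = 278.527307… → ⌈·⌉ = 279

11, 34, 56, 78, 101, 123, 145, 167, 190, 212, 234, 257, 279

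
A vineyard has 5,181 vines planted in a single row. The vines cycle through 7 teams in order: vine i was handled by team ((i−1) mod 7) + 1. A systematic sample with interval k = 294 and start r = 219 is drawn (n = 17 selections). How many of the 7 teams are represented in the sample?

Consecutive selections differ by k = 294, so their team numbers differ by 294 mod 7 = 0.
gcd(294, 7) = 7, so the sample visits 7/7 = 1 distinct residues mod 7.
Start 219 is team 2; the teams hit are 2.

1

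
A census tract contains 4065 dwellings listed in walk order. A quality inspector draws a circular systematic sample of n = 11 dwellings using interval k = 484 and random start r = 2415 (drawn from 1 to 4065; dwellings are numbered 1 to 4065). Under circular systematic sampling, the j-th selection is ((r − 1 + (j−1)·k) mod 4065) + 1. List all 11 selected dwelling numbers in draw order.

Selection 1: 2415
Selection 2: 2415 + 484 = 2899
Selection 3: 2899 + 484 = 3383
Selection 4: 3383 + 484 = 3867
Selection 5: 3867 + 484 = 4351 → 4351 − 4065 = 286
Selection 6: 286 + 484 = 770
Selection 7: 770 + 484 = 1254
Selection 8: 1254 + 484 = 1738
Selection 9: 1738 + 484 = 2222
Selection 10: 2222 + 484 = 2706
Selection 11: 2706 + 484 = 3190

2415, 2899, 3383, 3867, 286, 770, 1254, 1738, 2222, 2706, 3190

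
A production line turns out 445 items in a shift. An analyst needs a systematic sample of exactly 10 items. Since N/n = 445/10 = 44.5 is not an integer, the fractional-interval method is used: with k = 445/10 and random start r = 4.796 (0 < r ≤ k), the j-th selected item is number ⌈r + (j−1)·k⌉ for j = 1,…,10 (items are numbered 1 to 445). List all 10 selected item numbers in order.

j=1: r + 0k = 4.796 → ⌈·⌉ = 5
j=2: r + 1k = 49.296 → ⌈·⌉ = 50
j=3: r + 2k = 93.796 → ⌈·⌉ = 94
j=4: r + 3k = 138.296 → ⌈·⌉ = 139
j=5: r + 4k = 182.796 → ⌈·⌉ = 183
j=6: r + 5k = 227.296 → ⌈·⌉ = 228
j=7: r + 6k = 271.796 → ⌈·⌉ = 272
j=8: r + 7k = 316.296 → ⌈·⌉ = 317
j=9: r + 8k = 360.796 → ⌈·⌉ = 361
j=10: r + 9k = 405.296 → ⌈·⌉ = 406

5, 50, 94, 139, 183, 228, 272, 317, 361, 406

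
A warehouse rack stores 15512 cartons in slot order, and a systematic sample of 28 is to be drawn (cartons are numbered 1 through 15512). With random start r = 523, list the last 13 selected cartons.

k = N/n = 15512/28 = 554
16th selection = 523 + 15×554 = 8833
17th: 8833 + 554 = 9387
18th: 9387 + 554 = 9941
19th: 9941 + 554 = 10495
20th: 10495 + 554 = 11049
21st: 11049 + 554 = 11603
22nd: 11603 + 554 = 12157
23rd: 12157 + 554 = 12711
24th: 12711 + 554 = 13265
25th: 13265 + 554 = 13819
26th: 13819 + 554 = 14373
27th: 14373 + 554 = 14927
28th: 14927 + 554 = 15481

8833, 9387, 9941, 10495, 11049, 11603, 12157, 12711, 13265, 13819, 14373, 14927, 15481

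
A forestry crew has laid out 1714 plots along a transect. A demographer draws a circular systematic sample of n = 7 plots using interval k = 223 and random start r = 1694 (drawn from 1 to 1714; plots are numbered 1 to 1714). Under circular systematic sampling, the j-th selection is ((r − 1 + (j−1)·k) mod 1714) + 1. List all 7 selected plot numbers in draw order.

1694, 203, 426, 649, 872, 1095, 1318

Selection 1: 1694
Selection 2: 1694 + 223 = 1917 → 1917 − 1714 = 203
Selection 3: 203 + 223 = 426
Selection 4: 426 + 223 = 649
Selection 5: 649 + 223 = 872
Selection 6: 872 + 223 = 1095
Selection 7: 1095 + 223 = 1318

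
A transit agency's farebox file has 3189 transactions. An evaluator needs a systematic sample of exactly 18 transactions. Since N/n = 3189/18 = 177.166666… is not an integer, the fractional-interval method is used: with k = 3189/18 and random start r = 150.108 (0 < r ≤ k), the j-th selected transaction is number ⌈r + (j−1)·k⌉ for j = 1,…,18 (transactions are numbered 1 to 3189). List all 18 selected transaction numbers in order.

151, 328, 505, 682, 859, 1036, 1214, 1391, 1568, 1745, 1922, 2099, 2277, 2454, 2631, 2808, 2985, 3162

j=1: r + 0k = 150.108 → ⌈·⌉ = 151
j=2: r + 1k = 327.274666… → ⌈·⌉ = 328
j=3: r + 2k = 504.441333… → ⌈·⌉ = 505
j=4: r + 3k = 681.608 → ⌈·⌉ = 682
j=5: r + 4k = 858.774666… → ⌈·⌉ = 859
j=6: r + 5k = 1035.941333… → ⌈·⌉ = 1036
j=7: r + 6k = 1213.108 → ⌈·⌉ = 1214
j=8: r + 7k = 1390.274666… → ⌈·⌉ = 1391
j=9: r + 8k = 1567.441333… → ⌈·⌉ = 1568
j=10: r + 9k = 1744.608 → ⌈·⌉ = 1745
j=11: r + 10k = 1921.774666… → ⌈·⌉ = 1922
j=12: r + 11k = 2098.941333… → ⌈·⌉ = 2099
j=13: r + 12k = 2276.108 → ⌈·⌉ = 2277
j=14: r + 13k = 2453.274666… → ⌈·⌉ = 2454
j=15: r + 14k = 2630.441333… → ⌈·⌉ = 2631
j=16: r + 15k = 2807.608 → ⌈·⌉ = 2808
j=17: r + 16k = 2984.774666… → ⌈·⌉ = 2985
j=18: r + 17k = 3161.941333… → ⌈·⌉ = 3162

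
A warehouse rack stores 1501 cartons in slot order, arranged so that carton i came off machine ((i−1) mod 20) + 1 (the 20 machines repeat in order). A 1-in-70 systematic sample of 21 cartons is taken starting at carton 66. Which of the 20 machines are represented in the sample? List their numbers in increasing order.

6, 16

Consecutive selections differ by k = 70, so their machine numbers differ by 70 mod 20 = 10.
gcd(70, 20) = 10, so the sample visits 20/10 = 2 distinct residues mod 20.
Start 66 is machine 6; the machines hit are 6, 16.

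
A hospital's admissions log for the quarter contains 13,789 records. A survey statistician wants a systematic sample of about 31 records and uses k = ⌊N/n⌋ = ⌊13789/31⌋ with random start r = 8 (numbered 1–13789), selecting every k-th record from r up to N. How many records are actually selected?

k = ⌊13789/31⌋ = 444
Achieved size = ⌊(13789 − 8)/444⌋ + 1 = ⌊13781/444⌋ + 1 = 31 + 1 = 32
(last selection: 8 + 31×444 = 13772 ≤ 13789; next would be 14216 > 13789)

32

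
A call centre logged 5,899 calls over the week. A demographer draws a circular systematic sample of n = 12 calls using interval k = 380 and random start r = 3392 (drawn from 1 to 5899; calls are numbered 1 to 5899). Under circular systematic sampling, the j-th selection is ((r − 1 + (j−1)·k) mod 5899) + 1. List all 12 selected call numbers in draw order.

3392, 3772, 4152, 4532, 4912, 5292, 5672, 153, 533, 913, 1293, 1673

Selection 1: 3392
Selection 2: 3392 + 380 = 3772
Selection 3: 3772 + 380 = 4152
Selection 4: 4152 + 380 = 4532
Selection 5: 4532 + 380 = 4912
Selection 6: 4912 + 380 = 5292
Selection 7: 5292 + 380 = 5672
Selection 8: 5672 + 380 = 6052 → 6052 − 5899 = 153
Selection 9: 153 + 380 = 533
Selection 10: 533 + 380 = 913
Selection 11: 913 + 380 = 1293
Selection 12: 1293 + 380 = 1673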